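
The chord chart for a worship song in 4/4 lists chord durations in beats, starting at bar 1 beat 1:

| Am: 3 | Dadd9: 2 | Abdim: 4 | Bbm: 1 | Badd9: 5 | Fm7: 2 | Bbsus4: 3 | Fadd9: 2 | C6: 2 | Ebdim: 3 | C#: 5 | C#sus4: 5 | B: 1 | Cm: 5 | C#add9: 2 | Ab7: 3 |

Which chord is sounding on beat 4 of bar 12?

Ab7

Beat 4 of bar 12 is beat (12−1)×4 + 4 = 48 overall.
Running totals: Am ends at 3, Dadd9 ends at 5, Abdim ends at 9, Bbm ends at 10, Badd9 ends at 15, Fm7 ends at 17, Bbsus4 ends at 20, Fadd9 ends at 22, C6 ends at 24, Ebdim ends at 27, C# ends at 32, C#sus4 ends at 37, B ends at 38, Cm ends at 43, C#add9 ends at 45, Ab7 ends at 48.
Beat 48 falls within Ab7.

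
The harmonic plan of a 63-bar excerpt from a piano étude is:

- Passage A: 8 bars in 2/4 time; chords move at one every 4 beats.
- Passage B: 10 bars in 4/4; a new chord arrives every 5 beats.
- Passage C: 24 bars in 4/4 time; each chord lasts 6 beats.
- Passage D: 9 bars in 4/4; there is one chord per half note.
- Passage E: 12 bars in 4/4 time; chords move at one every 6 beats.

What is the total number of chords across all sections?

A: 8·2 = 16 beats, 16/4 = 4 chords.
B: 10·4 = 40 beats, 40/5 = 8 chords.
C: 24·4 = 96 beats, 96/6 = 16 chords.
D: 9·4 = 36 beats, 36/2 = 18 chords.
E: 12·4 = 48 beats, 48/6 = 8 chords.
Total: 4 + 8 + 16 + 18 + 8 = 54.

54 chords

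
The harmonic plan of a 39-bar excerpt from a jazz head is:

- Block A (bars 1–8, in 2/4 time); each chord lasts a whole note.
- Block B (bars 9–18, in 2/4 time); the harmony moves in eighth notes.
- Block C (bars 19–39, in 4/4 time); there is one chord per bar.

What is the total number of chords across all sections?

65 chords

A: 8 bars × 2 beats = 16 beats; 4 beats/chord → 4 chords.
B: 10 bars × 2 beats = 20 beats; 0.5 beats/chord → 40 chords.
C: 21 bars × 4 beats = 84 beats; 4 beats/chord → 21 chords.
Total: 4 + 40 + 21 = 65.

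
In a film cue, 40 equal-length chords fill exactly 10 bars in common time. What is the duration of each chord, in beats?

1 beat

10 bars × 4 beats/bar = 40 beats total.
40 beats ÷ 40 chords = 1 beats per chord.
(That is a quarter note.)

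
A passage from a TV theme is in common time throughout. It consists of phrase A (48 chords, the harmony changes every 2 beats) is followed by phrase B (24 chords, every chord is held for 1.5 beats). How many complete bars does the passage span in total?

33 bars

A: 48 × 2 = 96 beats = 24 bars.
B: 24 × 1.5 = 36 beats = 9 bars.
Total: 24 + 9 = 33 bars.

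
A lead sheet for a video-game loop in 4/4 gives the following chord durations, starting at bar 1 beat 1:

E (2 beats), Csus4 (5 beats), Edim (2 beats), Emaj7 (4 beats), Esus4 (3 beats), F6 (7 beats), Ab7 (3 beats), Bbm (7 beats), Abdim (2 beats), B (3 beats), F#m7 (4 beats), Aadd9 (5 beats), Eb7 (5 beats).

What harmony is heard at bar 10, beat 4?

F#m7

Beat 4 of bar 10 is beat (10−1)×4 + 4 = 40 overall.
Running totals: E ends at 2, Csus4 ends at 7, Edim ends at 9, Emaj7 ends at 13, Esus4 ends at 16, F6 ends at 23, Ab7 ends at 26, Bbm ends at 33, Abdim ends at 35, B ends at 38, F#m7 ends at 42.
Beat 40 falls within F#m7.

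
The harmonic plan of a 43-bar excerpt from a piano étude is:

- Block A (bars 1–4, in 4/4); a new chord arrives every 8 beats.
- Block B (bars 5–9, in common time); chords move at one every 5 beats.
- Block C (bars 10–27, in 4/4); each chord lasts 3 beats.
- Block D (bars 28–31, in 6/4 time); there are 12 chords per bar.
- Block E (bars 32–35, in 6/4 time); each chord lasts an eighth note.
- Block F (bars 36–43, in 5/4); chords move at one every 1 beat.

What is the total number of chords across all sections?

166 chords

A has 16 beats and chords last 8 each, so 2 chords.
B has 20 beats and chords last 5 each, so 4 chords.
C has 72 beats and chords last 3 each, so 24 chords.
D has 24 beats and chords last 0.5 each, so 48 chords.
E has 24 beats and chords last 0.5 each, so 48 chords.
F has 40 beats and chords last 1 each, so 40 chords.
Total: 2 + 4 + 24 + 48 + 48 + 40 = 166.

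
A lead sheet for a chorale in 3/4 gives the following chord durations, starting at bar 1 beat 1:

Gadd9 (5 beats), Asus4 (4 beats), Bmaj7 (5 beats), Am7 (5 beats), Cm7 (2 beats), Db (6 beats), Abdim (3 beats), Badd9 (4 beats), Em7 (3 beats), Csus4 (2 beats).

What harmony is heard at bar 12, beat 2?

Em7

Beat 2 of bar 12 is beat (12−1)×3 + 2 = 35 overall.
Running totals: Gadd9 ends at 5, Asus4 ends at 9, Bmaj7 ends at 14, Am7 ends at 19, Cm7 ends at 21, Db ends at 27, Abdim ends at 30, Badd9 ends at 34, Em7 ends at 37.
Beat 35 falls within Em7.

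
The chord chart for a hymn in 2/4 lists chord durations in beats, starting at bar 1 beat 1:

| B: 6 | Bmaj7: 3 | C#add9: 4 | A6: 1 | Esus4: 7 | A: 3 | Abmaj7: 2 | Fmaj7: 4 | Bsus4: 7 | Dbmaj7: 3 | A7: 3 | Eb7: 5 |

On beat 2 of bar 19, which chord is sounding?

Beat 2 of bar 19 is beat (19−1)×2 + 2 = 38 overall.
Running totals: B ends at 6, Bmaj7 ends at 9, C#add9 ends at 13, A6 ends at 14, Esus4 ends at 21, A ends at 24, Abmaj7 ends at 26, Fmaj7 ends at 30, Bsus4 ends at 37, Dbmaj7 ends at 40.
Beat 38 falls within Dbmaj7.

Dbmaj7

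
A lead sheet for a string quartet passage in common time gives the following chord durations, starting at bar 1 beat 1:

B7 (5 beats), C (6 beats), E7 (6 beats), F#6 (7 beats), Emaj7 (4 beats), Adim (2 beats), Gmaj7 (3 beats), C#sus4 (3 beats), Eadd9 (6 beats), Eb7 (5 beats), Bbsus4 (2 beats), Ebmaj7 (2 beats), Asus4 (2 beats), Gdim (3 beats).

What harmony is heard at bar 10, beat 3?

Eadd9

Beat 3 of bar 10 is beat (10−1)×4 + 3 = 39 overall.
Running totals: B7 ends at 5, C ends at 11, E7 ends at 17, F#6 ends at 24, Emaj7 ends at 28, Adim ends at 30, Gmaj7 ends at 33, C#sus4 ends at 36, Eadd9 ends at 42.
Beat 39 falls within Eadd9.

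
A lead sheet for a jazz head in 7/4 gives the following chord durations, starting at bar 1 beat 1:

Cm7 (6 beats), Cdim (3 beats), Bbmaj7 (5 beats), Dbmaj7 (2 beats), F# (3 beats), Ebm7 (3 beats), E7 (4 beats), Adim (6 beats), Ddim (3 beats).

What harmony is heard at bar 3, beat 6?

Beat 6 of bar 3 is beat (3−1)×7 + 6 = 20 overall.
Running totals: Cm7 ends at 6, Cdim ends at 9, Bbmaj7 ends at 14, Dbmaj7 ends at 16, F# ends at 19, Ebm7 ends at 22.
Beat 20 falls within Ebm7.

Ebm7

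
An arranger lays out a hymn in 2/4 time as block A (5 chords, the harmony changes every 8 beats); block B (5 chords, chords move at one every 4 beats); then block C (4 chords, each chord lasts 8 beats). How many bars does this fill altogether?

46 bars

A: 5 × 8 = 40 beats = 20 bars.
B: 5 × 4 = 20 beats = 10 bars.
C: 4 × 8 = 32 beats = 16 bars.
Total: 20 + 10 + 16 = 46 bars.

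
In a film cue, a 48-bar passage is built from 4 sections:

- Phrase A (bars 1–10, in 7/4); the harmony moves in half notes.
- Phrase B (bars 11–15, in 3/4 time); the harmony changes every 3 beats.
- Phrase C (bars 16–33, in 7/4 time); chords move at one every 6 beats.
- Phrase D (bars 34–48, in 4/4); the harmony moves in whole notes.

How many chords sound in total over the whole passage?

A: 10·7 = 70 beats, 70/2 = 35 chords.
B: 5·3 = 15 beats, 15/3 = 5 chords.
C: 18·7 = 126 beats, 126/6 = 21 chords.
D: 15·4 = 60 beats, 60/4 = 15 chords.
Total: 35 + 5 + 21 + 15 = 76.

76 chords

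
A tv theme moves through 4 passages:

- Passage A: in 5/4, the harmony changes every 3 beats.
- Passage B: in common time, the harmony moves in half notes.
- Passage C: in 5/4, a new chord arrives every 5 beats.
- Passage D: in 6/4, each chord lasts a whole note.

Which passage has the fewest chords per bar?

Passage C

A: each chord is 3 beats in 5/4, so 5/3 per bar.
B: each chord is 2 beats in 4/4, so 2 per bar.
C: each chord is 5 beats in 5/4, so 1 per bar.
D: each chord is 4 beats in 6/4, so 1.5 per bar.
Slowest is C at 1 chords/bar.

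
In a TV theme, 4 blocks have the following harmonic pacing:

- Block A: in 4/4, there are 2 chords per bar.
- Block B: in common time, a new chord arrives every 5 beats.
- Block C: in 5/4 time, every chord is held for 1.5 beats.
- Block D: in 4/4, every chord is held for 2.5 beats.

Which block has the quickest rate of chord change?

A: each chord is 2 beats in 4/4, so 2 per bar.
B: each chord is 5 beats in 4/4, so 0.8 per bar.
C: each chord is 1.5 beats in 5/4, so 10/3 per bar.
D: each chord is 2.5 beats in 4/4, so 1.6 per bar.
Fastest is C at 10/3 chords/bar.

Block C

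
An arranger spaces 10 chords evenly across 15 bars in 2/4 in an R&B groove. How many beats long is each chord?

15 bars × 2 beats/bar = 30 beats total.
30 beats ÷ 10 chords = 3 beats per chord.
(That is a dotted half note.)

3 beats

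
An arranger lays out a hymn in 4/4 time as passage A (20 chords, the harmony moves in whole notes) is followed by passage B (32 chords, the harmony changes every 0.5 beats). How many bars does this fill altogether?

A: 20 × 4 = 80 beats = 20 bars.
B: 32 × 0.5 = 16 beats = 4 bars.
Total: 20 + 4 = 24 bars.

24 bars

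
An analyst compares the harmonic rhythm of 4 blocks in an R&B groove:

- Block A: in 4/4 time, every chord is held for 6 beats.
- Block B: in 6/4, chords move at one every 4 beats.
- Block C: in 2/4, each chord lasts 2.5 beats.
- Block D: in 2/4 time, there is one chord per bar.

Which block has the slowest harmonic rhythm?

Block A

A: 4 beats/bar ÷ 6 beats/chord = 2/3 chords/bar.
B: 6 beats/bar ÷ 4 beats/chord = 1.5 chords/bar.
C: 2 beats/bar ÷ 2.5 beats/chord = 0.8 chords/bar.
D: 2 beats/bar ÷ 2 beats/chord = 1 chord/bar.
Slowest is A at 2/3 chords/bar.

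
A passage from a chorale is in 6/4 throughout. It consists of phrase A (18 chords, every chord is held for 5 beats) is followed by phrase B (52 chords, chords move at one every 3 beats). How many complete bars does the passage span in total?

41 bars

A: 18 × 5 = 90 beats = 15 bars.
B: 52 × 3 = 156 beats = 26 bars.
Total: 15 + 26 = 41 bars.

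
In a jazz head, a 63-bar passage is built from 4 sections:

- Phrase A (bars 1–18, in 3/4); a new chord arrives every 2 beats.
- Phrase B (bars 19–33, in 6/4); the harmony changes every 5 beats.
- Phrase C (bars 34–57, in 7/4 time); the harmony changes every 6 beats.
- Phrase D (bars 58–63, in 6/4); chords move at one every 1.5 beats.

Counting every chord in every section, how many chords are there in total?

97 chords

A: 18·3 = 54 beats, 54/2 = 27 chords.
B: 15·6 = 90 beats, 90/5 = 18 chords.
C: 24·7 = 168 beats, 168/6 = 28 chords.
D: 6·6 = 36 beats, 36/1.5 = 24 chords.
Total: 27 + 18 + 28 + 24 = 97.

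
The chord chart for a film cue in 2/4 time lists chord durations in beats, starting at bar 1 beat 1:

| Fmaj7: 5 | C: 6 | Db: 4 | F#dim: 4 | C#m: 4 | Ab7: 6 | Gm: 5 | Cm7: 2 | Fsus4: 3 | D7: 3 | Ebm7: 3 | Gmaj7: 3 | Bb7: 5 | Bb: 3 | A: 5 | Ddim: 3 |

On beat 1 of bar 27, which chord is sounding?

Beat 1 of bar 27 is beat (27−1)×2 + 1 = 53 overall.
Running totals: Fmaj7 ends at 5, C ends at 11, Db ends at 15, F#dim ends at 19, C#m ends at 23, Ab7 ends at 29, Gm ends at 34, Cm7 ends at 36, Fsus4 ends at 39, D7 ends at 42, Ebm7 ends at 45, Gmaj7 ends at 48, Bb7 ends at 53.
Beat 53 falls within Bb7.

Bb7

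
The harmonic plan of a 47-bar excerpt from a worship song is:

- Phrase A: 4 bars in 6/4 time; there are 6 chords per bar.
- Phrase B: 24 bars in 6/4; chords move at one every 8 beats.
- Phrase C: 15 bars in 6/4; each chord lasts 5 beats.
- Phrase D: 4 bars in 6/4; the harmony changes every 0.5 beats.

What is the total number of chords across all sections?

108 chords

A has 24 beats and chords last 1 each, so 24 chords.
B has 144 beats and chords last 8 each, so 18 chords.
C has 90 beats and chords last 5 each, so 18 chords.
D has 24 beats and chords last 0.5 each, so 48 chords.
Total: 24 + 18 + 18 + 48 = 108.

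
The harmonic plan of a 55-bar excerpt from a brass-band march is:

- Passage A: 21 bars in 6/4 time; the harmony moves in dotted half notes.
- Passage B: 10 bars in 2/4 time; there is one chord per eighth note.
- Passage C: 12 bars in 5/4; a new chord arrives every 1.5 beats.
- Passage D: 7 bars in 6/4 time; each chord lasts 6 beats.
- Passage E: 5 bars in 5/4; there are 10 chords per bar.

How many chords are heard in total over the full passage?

A has 126 beats and chords last 3 each, so 42 chords.
B has 20 beats and chords last 0.5 each, so 40 chords.
C has 60 beats and chords last 1.5 each, so 40 chords.
D has 42 beats and chords last 6 each, so 7 chords.
E has 25 beats and chords last 0.5 each, so 50 chords.
Total: 42 + 40 + 40 + 7 + 50 = 179.

179 chords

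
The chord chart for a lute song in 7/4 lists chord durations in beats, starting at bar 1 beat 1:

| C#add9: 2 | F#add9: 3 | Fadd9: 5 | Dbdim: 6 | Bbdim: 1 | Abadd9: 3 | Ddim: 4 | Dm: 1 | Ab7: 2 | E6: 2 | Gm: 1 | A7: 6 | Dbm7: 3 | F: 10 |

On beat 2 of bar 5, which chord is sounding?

Beat 2 of bar 5 is beat (5−1)×7 + 2 = 30 overall.
Running totals: C#add9 ends at 2, F#add9 ends at 5, Fadd9 ends at 10, Dbdim ends at 16, Bbdim ends at 17, Abadd9 ends at 20, Ddim ends at 24, Dm ends at 25, Ab7 ends at 27, E6 ends at 29, Gm ends at 30.
Beat 30 falls within Gm.

Gm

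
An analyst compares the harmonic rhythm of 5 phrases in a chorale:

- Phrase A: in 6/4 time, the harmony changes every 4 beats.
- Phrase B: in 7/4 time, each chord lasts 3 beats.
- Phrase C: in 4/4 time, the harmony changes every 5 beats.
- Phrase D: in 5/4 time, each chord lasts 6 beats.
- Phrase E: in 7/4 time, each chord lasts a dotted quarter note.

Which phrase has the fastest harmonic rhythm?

Phrase E

A: each chord is 4 beats in 6/4, so 1.5 per bar.
B: each chord is 3 beats in 7/4, so 7/3 per bar.
C: each chord is 5 beats in 4/4, so 0.8 per bar.
D: each chord is 6 beats in 5/4, so 5/6 per bar.
E: each chord is 1.5 beats in 7/4, so 14/3 per bar.
Fastest is E at 14/3 chords/bar.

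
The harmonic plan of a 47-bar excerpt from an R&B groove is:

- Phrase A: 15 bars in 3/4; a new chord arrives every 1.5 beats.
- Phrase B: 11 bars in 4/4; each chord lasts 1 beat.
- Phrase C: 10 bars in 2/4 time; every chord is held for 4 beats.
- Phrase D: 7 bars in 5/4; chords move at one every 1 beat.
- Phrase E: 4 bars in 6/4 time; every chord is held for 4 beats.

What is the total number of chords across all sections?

A: 15 bars × 3 beats = 45 beats; 1.5 beats/chord → 30 chords.
B: 11 bars × 4 beats = 44 beats; 1 beat/chord → 44 chords.
C: 10 bars × 2 beats = 20 beats; 4 beats/chord → 5 chords.
D: 7 bars × 5 beats = 35 beats; 1 beat/chord → 35 chords.
E: 4 bars × 6 beats = 24 beats; 4 beats/chord → 6 chords.
Total: 30 + 44 + 5 + 35 + 6 = 120.

120 chords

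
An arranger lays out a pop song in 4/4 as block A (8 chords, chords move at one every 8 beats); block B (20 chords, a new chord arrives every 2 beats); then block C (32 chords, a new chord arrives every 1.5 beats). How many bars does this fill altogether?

A: 8 × 8 = 64 beats = 16 bars.
B: 20 × 2 = 40 beats = 10 bars.
C: 32 × 1.5 = 48 beats = 12 bars.
Total: 16 + 10 + 12 = 38 bars.

38 bars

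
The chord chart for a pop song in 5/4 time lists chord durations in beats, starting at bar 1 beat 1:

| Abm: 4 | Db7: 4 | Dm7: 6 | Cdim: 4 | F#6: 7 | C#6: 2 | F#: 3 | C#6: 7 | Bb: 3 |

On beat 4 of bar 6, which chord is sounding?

F#

Beat 4 of bar 6 is beat (6−1)×5 + 4 = 29 overall.
Running totals: Abm ends at 4, Db7 ends at 8, Dm7 ends at 14, Cdim ends at 18, F#6 ends at 25, C#6 ends at 27, F# ends at 30.
Beat 29 falls within F#.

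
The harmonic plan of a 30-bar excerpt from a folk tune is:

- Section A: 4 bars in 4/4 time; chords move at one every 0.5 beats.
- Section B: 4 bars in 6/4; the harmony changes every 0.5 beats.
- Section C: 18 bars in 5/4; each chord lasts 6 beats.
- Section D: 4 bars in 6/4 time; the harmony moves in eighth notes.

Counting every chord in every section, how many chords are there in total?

143 chords

A: 4·4 = 16 beats, 16/0.5 = 32 chords.
B: 4·6 = 24 beats, 24/0.5 = 48 chords.
C: 18·5 = 90 beats, 90/6 = 15 chords.
D: 4·6 = 24 beats, 24/0.5 = 48 chords.
Total: 32 + 48 + 15 + 48 = 143.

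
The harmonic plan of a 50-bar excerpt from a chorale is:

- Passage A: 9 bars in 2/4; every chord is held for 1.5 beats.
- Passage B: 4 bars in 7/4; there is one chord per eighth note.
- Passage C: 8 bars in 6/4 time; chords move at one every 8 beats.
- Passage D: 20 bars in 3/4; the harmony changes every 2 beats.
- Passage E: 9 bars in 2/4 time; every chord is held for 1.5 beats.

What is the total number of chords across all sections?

116 chords

A: 9·2 = 18 beats, 18/1.5 = 12 chords.
B: 4·7 = 28 beats, 28/0.5 = 56 chords.
C: 8·6 = 48 beats, 48/8 = 6 chords.
D: 20·3 = 60 beats, 60/2 = 30 chords.
E: 9·2 = 18 beats, 18/1.5 = 12 chords.
Total: 12 + 56 + 6 + 30 + 12 = 116.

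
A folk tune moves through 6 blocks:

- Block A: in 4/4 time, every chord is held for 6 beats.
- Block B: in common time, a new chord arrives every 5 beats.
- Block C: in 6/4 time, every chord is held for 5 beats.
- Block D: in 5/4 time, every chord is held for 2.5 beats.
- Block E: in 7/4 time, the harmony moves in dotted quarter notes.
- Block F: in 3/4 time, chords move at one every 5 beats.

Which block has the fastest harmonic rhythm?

A: each chord is 6 beats in 4/4, so 2/3 per bar.
B: each chord is 5 beats in 4/4, so 0.8 per bar.
C: each chord is 5 beats in 6/4, so 1.2 per bar.
D: each chord is 2.5 beats in 5/4, so 2 per bar.
E: each chord is 1.5 beats in 7/4, so 14/3 per bar.
F: each chord is 5 beats in 3/4, so 0.6 per bar.
Fastest is E at 14/3 chords/bar.

Block E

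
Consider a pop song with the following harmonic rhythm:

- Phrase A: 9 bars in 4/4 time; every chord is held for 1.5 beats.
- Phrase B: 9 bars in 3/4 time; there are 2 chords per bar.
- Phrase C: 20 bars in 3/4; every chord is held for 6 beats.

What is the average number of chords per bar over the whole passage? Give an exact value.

A: 9 × 4 = 36 beats ÷ 1.5 = 24 chords.
B: 9 × 3 = 27 beats ÷ 1.5 = 18 chords.
C: 20 × 3 = 60 beats ÷ 6 = 10 chords.
Overall: 52 chords over 38 bars → 52/38 = 26/19 chords per bar.

26/19 chords per bar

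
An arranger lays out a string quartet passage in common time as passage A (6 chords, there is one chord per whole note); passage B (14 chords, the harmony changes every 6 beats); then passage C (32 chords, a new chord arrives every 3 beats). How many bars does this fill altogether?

A: 6 × 4 = 24 beats = 6 bars.
B: 14 × 6 = 84 beats = 21 bars.
C: 32 × 3 = 96 beats = 24 bars.
Total: 6 + 21 + 24 = 51 bars.

51 bars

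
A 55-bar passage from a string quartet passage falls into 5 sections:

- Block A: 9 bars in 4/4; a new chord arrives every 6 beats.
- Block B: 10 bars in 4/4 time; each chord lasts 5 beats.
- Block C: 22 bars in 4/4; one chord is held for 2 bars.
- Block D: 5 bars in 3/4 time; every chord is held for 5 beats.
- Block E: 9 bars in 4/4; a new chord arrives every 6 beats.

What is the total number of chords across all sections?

A: 9·4 = 36 beats, 36/6 = 6 chords.
B: 10·4 = 40 beats, 40/5 = 8 chords.
C: 22·4 = 88 beats, 88/8 = 11 chords.
D: 5·3 = 15 beats, 15/5 = 3 chords.
E: 9·4 = 36 beats, 36/6 = 6 chords.
Total: 6 + 8 + 11 + 3 + 6 = 34.

34 chords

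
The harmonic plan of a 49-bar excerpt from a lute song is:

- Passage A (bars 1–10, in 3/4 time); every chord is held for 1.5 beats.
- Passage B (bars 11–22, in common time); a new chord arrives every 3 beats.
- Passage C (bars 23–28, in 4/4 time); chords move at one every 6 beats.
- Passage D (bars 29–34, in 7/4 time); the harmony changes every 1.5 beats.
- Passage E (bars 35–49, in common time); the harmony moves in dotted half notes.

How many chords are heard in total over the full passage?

A: 10·3 = 30 beats, 30/1.5 = 20 chords.
B: 12·4 = 48 beats, 48/3 = 16 chords.
C: 6·4 = 24 beats, 24/6 = 4 chords.
D: 6·7 = 42 beats, 42/1.5 = 28 chords.
E: 15·4 = 60 beats, 60/3 = 20 chords.
Total: 20 + 16 + 4 + 28 + 20 = 88.

88 chords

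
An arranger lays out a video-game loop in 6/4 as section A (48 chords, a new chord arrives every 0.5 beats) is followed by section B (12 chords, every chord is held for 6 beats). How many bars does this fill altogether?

A: 48 × 0.5 = 24 beats = 4 bars.
B: 12 × 6 = 72 beats = 12 bars.
Total: 4 + 12 = 16 bars.

16 bars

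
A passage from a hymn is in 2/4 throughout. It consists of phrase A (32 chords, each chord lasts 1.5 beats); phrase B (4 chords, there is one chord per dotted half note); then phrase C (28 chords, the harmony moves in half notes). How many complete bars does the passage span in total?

58 bars

A: 32 × 1.5 = 48 beats = 24 bars.
B: 4 × 3 = 12 beats = 6 bars.
C: 28 × 2 = 56 beats = 28 bars.
Total: 24 + 6 + 28 = 58 bars.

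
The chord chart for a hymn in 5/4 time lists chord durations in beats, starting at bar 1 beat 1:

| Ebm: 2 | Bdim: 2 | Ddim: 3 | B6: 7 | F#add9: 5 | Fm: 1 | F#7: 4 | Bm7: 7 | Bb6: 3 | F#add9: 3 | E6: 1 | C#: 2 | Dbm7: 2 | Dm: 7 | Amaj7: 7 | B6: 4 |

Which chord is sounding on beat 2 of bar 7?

Bb6

Beat 2 of bar 7 is beat (7−1)×5 + 2 = 32 overall.
Running totals: Ebm ends at 2, Bdim ends at 4, Ddim ends at 7, B6 ends at 14, F#add9 ends at 19, Fm ends at 20, F#7 ends at 24, Bm7 ends at 31, Bb6 ends at 34.
Beat 32 falls within Bb6.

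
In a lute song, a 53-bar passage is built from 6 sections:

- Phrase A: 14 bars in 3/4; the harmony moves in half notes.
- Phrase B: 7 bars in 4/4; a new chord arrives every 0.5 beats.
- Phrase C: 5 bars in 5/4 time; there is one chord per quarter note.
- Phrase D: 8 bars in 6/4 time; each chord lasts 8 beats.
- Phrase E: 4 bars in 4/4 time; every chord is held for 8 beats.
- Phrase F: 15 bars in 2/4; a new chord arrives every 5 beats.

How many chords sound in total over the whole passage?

116 chords

A has 42 beats and chords last 2 each, so 21 chords.
B has 28 beats and chords last 0.5 each, so 56 chords.
C has 25 beats and chords last 1 each, so 25 chords.
D has 48 beats and chords last 8 each, so 6 chords.
E has 16 beats and chords last 8 each, so 2 chords.
F has 30 beats and chords last 5 each, so 6 chords.
Total: 21 + 56 + 25 + 6 + 2 + 6 = 116.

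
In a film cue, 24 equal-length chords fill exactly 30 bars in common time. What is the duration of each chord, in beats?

5 beats

30 bars × 4 beats/bar = 120 beats total.
120 beats ÷ 24 chords = 5 beats per chord.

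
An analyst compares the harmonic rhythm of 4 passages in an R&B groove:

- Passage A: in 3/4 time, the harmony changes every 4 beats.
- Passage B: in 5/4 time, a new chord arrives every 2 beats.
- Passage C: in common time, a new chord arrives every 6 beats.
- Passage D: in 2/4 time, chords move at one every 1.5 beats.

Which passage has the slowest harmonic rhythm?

Passage C

A: 3 beats/bar ÷ 4 beats/chord = 0.75 chords/bar.
B: 5 beats/bar ÷ 2 beats/chord = 2.5 chords/bar.
C: 4 beats/bar ÷ 6 beats/chord = 2/3 chords/bar.
D: 2 beats/bar ÷ 1.5 beats/chord = 4/3 chords/bar.
Slowest is C at 2/3 chords/bar.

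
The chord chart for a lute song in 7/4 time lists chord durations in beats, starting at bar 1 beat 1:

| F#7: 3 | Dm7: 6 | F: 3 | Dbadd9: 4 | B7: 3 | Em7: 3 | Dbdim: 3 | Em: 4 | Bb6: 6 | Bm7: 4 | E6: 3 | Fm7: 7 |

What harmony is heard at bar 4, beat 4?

Dbdim

Beat 4 of bar 4 is beat (4−1)×7 + 4 = 25 overall.
Running totals: F#7 ends at 3, Dm7 ends at 9, F ends at 12, Dbadd9 ends at 16, B7 ends at 19, Em7 ends at 22, Dbdim ends at 25.
Beat 25 falls within Dbdim.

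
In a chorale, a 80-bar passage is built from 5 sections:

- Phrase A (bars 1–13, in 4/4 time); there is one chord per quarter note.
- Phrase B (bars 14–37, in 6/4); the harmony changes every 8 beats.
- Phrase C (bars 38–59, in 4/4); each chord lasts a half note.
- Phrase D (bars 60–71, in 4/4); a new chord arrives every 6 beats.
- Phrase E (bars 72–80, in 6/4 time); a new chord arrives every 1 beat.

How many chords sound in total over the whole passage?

A: 13·4 = 52 beats, 52/1 = 52 chords.
B: 24·6 = 144 beats, 144/8 = 18 chords.
C: 22·4 = 88 beats, 88/2 = 44 chords.
D: 12·4 = 48 beats, 48/6 = 8 chords.
E: 9·6 = 54 beats, 54/1 = 54 chords.
Total: 52 + 18 + 44 + 8 + 54 = 176.

176 chords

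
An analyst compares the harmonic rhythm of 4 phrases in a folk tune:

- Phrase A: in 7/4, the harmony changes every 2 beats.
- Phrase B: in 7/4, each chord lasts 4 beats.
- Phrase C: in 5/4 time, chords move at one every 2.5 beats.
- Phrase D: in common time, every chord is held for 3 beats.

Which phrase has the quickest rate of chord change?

Phrase A

A: each chord is 2 beats in 7/4, so 3.5 per bar.
B: each chord is 4 beats in 7/4, so 1.75 per bar.
C: each chord is 2.5 beats in 5/4, so 2 per bar.
D: each chord is 3 beats in 4/4, so 4/3 per bar.
Fastest is A at 3.5 chords/bar.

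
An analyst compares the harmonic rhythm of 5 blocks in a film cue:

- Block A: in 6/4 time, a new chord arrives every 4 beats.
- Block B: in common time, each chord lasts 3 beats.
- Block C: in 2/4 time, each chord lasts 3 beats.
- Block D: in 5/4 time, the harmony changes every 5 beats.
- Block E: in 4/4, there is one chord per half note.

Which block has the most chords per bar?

A: 6/4 = 1.5 chords/bar.
B: 4/3 = 4/3 chords/bar.
C: 2/3 = 2/3 chords/bar.
D: 5/5 = 1 chord/bar.
E: 4/2 = 2 chords/bar.
Fastest is E at 2 chords/bar.

Block E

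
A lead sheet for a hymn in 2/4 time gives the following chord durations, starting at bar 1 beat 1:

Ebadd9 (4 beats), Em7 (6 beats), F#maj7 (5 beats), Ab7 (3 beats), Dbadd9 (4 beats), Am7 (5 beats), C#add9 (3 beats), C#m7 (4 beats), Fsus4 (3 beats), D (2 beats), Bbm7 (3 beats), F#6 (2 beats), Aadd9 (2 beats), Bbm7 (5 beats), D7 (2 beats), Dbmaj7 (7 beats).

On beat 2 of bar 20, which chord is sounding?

Bbm7

Beat 2 of bar 20 is beat (20−1)×2 + 2 = 40 overall.
Running totals: Ebadd9 ends at 4, Em7 ends at 10, F#maj7 ends at 15, Ab7 ends at 18, Dbadd9 ends at 22, Am7 ends at 27, C#add9 ends at 30, C#m7 ends at 34, Fsus4 ends at 37, D ends at 39, Bbm7 ends at 42.
Beat 40 falls within Bbm7.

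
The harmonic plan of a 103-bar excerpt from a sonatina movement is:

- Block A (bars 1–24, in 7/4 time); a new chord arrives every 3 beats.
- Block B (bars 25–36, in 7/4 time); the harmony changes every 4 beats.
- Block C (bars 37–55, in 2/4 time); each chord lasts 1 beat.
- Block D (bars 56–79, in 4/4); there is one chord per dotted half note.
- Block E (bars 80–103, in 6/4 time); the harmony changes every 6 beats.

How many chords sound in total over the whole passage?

171 chords

A: 24·7 = 168 beats, 168/3 = 56 chords.
B: 12·7 = 84 beats, 84/4 = 21 chords.
C: 19·2 = 38 beats, 38/1 = 38 chords.
D: 24·4 = 96 beats, 96/3 = 32 chords.
E: 24·6 = 144 beats, 144/6 = 24 chords.
Total: 56 + 21 + 38 + 32 + 24 = 171.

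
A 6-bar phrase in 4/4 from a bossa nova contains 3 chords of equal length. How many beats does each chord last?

6 bars × 4 beats/bar = 24 beats total.
24 beats ÷ 3 chords = 8 beats per chord.

8 beats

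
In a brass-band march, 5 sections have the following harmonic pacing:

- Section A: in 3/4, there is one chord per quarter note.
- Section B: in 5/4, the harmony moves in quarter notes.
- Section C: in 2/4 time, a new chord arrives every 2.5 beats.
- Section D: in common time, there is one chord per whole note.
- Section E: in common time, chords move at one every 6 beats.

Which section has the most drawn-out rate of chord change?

A: each chord is 1 beat in 3/4, so 3 per bar.
B: each chord is 1 beat in 5/4, so 5 per bar.
C: each chord is 2.5 beats in 2/4, so 0.8 per bar.
D: each chord is 4 beats in 4/4, so 1 per bar.
E: each chord is 6 beats in 4/4, so 2/3 per bar.
Slowest is E at 2/3 chords/bar.

Section E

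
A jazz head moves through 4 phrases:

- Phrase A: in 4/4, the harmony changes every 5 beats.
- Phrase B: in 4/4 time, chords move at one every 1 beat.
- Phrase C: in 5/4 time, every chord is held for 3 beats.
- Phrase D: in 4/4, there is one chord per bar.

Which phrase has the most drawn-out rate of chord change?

A: 4/5 = 0.8 chords/bar.
B: 4/1 = 4 chords/bar.
C: 5/3 = 5/3 chords/bar.
D: 4/4 = 1 chord/bar.
Slowest is A at 0.8 chords/bar.

Phrase A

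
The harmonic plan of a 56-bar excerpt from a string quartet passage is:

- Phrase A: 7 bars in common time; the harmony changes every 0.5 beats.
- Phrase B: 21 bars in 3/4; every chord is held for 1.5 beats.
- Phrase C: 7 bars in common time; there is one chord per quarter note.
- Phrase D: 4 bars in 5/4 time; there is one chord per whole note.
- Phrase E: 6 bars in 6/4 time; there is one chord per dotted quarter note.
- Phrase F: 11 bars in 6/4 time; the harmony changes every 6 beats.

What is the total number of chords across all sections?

A: 7·4 = 28 beats, 28/0.5 = 56 chords.
B: 21·3 = 63 beats, 63/1.5 = 42 chords.
C: 7·4 = 28 beats, 28/1 = 28 chords.
D: 4·5 = 20 beats, 20/4 = 5 chords.
E: 6·6 = 36 beats, 36/1.5 = 24 chords.
F: 11·6 = 66 beats, 66/6 = 11 chords.
Total: 56 + 42 + 28 + 5 + 24 + 11 = 166.

166 chords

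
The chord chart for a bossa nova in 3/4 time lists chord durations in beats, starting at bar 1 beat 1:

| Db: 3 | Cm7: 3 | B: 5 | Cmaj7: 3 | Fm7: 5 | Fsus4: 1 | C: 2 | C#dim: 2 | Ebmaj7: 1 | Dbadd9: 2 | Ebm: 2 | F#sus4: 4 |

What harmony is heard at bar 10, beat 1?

Ebm

Beat 1 of bar 10 is beat (10−1)×3 + 1 = 28 overall.
Running totals: Db ends at 3, Cm7 ends at 6, B ends at 11, Cmaj7 ends at 14, Fm7 ends at 19, Fsus4 ends at 20, C ends at 22, C#dim ends at 24, Ebmaj7 ends at 25, Dbadd9 ends at 27, Ebm ends at 29.
Beat 28 falls within Ebm.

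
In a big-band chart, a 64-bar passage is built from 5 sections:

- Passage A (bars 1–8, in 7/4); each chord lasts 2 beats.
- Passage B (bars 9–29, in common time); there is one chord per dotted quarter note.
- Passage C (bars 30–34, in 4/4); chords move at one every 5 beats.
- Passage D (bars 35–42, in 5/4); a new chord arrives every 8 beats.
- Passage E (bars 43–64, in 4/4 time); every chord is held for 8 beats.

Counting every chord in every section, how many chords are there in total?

A has 56 beats and chords last 2 each, so 28 chords.
B has 84 beats and chords last 1.5 each, so 56 chords.
C has 20 beats and chords last 5 each, so 4 chords.
D has 40 beats and chords last 8 each, so 5 chords.
E has 88 beats and chords last 8 each, so 11 chords.
Total: 28 + 56 + 4 + 5 + 11 = 104.

104 chords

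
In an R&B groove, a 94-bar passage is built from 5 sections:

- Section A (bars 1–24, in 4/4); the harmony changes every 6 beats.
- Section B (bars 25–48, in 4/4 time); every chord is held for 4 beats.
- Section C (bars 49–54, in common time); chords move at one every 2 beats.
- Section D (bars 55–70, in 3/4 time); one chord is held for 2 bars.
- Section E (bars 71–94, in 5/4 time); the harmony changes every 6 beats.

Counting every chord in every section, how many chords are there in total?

A: 24 bars × 4 beats = 96 beats; 6 beats/chord → 16 chords.
B: 24 bars × 4 beats = 96 beats; 4 beats/chord → 24 chords.
C: 6 bars × 4 beats = 24 beats; 2 beats/chord → 12 chords.
D: 16 bars × 3 beats = 48 beats; 6 beats/chord → 8 chords.
E: 24 bars × 5 beats = 120 beats; 6 beats/chord → 20 chords.
Total: 16 + 24 + 12 + 8 + 20 = 80.

80 chords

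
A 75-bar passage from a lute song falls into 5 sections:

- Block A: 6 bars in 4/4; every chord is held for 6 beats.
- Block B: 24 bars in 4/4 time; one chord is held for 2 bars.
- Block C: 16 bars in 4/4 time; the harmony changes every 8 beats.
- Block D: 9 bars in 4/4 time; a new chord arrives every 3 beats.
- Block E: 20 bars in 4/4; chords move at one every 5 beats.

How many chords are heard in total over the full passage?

A: 6·4 = 24 beats, 24/6 = 4 chords.
B: 24·4 = 96 beats, 96/8 = 12 chords.
C: 16·4 = 64 beats, 64/8 = 8 chords.
D: 9·4 = 36 beats, 36/3 = 12 chords.
E: 20·4 = 80 beats, 80/5 = 16 chords.
Total: 4 + 12 + 8 + 12 + 16 = 52.

52 chords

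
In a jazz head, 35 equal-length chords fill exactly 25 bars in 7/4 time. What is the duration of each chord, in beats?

25 bars × 7 beats/bar = 175 beats total.
175 beats ÷ 35 chords = 5 beats per chord.

5 beats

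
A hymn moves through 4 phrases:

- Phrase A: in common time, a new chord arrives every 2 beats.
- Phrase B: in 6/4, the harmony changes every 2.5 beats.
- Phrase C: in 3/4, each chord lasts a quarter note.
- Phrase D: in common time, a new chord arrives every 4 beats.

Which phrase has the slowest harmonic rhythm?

A: 4 beats/bar ÷ 2 beats/chord = 2 chords/bar.
B: 6 beats/bar ÷ 2.5 beats/chord = 2.4 chords/bar.
C: 3 beats/bar ÷ 1 beat/chord = 3 chords/bar.
D: 4 beats/bar ÷ 4 beats/chord = 1 chord/bar.
Slowest is D at 1 chords/bar.

Phrase D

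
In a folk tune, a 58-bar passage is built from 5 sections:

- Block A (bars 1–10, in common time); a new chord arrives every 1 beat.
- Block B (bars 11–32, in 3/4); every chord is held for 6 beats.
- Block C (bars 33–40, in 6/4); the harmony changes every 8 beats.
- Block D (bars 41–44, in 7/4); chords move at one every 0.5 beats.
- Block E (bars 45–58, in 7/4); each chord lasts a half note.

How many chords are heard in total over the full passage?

162 chords

A: 10·4 = 40 beats, 40/1 = 40 chords.
B: 22·3 = 66 beats, 66/6 = 11 chords.
C: 8·6 = 48 beats, 48/8 = 6 chords.
D: 4·7 = 28 beats, 28/0.5 = 56 chords.
E: 14·7 = 98 beats, 98/2 = 49 chords.
Total: 40 + 11 + 6 + 56 + 49 = 162.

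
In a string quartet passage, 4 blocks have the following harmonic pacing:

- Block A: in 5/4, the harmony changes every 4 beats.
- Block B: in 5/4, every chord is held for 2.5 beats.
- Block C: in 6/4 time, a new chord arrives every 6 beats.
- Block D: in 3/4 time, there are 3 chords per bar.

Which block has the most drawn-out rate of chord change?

A: 5/4 = 1.25 chords/bar.
B: 5/2.5 = 2 chords/bar.
C: 6/6 = 1 chord/bar.
D: 3/1 = 3 chords/bar.
Slowest is C at 1 chords/bar.

Block C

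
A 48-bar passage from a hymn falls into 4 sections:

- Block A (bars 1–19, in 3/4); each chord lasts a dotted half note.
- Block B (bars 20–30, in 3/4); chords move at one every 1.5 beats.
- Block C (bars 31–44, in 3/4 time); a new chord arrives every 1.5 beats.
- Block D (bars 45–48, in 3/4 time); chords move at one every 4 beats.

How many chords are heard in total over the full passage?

A: 19·3 = 57 beats, 57/3 = 19 chords.
B: 11·3 = 33 beats, 33/1.5 = 22 chords.
C: 14·3 = 42 beats, 42/1.5 = 28 chords.
D: 4·3 = 12 beats, 12/4 = 3 chords.
Total: 19 + 22 + 28 + 3 = 72.

72 chords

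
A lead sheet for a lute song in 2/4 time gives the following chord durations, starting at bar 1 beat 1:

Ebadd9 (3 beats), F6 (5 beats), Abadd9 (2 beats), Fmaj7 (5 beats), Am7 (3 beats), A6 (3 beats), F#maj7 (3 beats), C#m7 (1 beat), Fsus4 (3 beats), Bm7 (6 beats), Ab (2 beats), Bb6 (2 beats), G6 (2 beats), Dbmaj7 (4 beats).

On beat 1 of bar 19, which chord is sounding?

Beat 1 of bar 19 is beat (19−1)×2 + 1 = 37 overall.
Running totals: Ebadd9 ends at 3, F6 ends at 8, Abadd9 ends at 10, Fmaj7 ends at 15, Am7 ends at 18, A6 ends at 21, F#maj7 ends at 24, C#m7 ends at 25, Fsus4 ends at 28, Bm7 ends at 34, Ab ends at 36, Bb6 ends at 38.
Beat 37 falls within Bb6.

Bb6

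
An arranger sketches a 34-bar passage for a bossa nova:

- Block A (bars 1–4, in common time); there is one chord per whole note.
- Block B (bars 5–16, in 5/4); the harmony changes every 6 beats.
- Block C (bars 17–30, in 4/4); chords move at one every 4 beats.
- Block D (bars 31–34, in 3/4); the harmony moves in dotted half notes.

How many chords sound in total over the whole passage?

A: 4·4 = 16 beats, 16/4 = 4 chords.
B: 12·5 = 60 beats, 60/6 = 10 chords.
C: 14·4 = 56 beats, 56/4 = 14 chords.
D: 4·3 = 12 beats, 12/3 = 4 chords.
Total: 4 + 10 + 14 + 4 = 32.

32 chords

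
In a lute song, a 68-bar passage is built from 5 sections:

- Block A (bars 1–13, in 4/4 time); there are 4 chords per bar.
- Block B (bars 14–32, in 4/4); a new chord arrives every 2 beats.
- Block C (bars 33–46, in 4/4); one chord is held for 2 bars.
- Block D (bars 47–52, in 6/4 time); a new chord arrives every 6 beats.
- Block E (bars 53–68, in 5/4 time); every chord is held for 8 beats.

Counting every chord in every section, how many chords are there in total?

A: 13 bars × 4 beats = 52 beats; 1 beat/chord → 52 chords.
B: 19 bars × 4 beats = 76 beats; 2 beats/chord → 38 chords.
C: 14 bars × 4 beats = 56 beats; 8 beats/chord → 7 chords.
D: 6 bars × 6 beats = 36 beats; 6 beats/chord → 6 chords.
E: 16 bars × 5 beats = 80 beats; 8 beats/chord → 10 chords.
Total: 52 + 38 + 7 + 6 + 10 = 113.

113 chords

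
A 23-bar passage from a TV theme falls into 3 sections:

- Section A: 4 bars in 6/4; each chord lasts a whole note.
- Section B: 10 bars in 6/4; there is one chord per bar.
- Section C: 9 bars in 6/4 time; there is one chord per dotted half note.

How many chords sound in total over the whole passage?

A has 24 beats and chords last 4 each, so 6 chords.
B has 60 beats and chords last 6 each, so 10 chords.
C has 54 beats and chords last 3 each, so 18 chords.
Total: 6 + 10 + 18 = 34.

34 chords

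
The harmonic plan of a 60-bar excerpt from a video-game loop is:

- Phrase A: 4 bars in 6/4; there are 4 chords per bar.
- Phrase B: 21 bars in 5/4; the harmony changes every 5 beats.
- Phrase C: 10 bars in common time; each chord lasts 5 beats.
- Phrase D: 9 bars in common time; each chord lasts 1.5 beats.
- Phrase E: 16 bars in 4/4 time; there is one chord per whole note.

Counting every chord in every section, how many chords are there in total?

A has 24 beats and chords last 1.5 each, so 16 chords.
B has 105 beats and chords last 5 each, so 21 chords.
C has 40 beats and chords last 5 each, so 8 chords.
D has 36 beats and chords last 1.5 each, so 24 chords.
E has 64 beats and chords last 4 each, so 16 chords.
Total: 16 + 21 + 8 + 24 + 16 = 85.

85 chords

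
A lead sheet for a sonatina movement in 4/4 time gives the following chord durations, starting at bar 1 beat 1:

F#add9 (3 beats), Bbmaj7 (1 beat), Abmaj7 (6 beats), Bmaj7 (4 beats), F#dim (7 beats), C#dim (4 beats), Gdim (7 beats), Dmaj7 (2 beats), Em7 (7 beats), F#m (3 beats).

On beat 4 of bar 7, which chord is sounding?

Beat 4 of bar 7 is beat (7−1)×4 + 4 = 28 overall.
Running totals: F#add9 ends at 3, Bbmaj7 ends at 4, Abmaj7 ends at 10, Bmaj7 ends at 14, F#dim ends at 21, C#dim ends at 25, Gdim ends at 32.
Beat 28 falls within Gdim.

Gdim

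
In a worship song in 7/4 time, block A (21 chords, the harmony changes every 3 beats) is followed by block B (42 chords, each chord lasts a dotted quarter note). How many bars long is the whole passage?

A: 21 × 3 = 63 beats = 9 bars.
B: 42 × 1.5 = 63 beats = 9 bars.
Total: 9 + 9 = 18 bars.

18 bars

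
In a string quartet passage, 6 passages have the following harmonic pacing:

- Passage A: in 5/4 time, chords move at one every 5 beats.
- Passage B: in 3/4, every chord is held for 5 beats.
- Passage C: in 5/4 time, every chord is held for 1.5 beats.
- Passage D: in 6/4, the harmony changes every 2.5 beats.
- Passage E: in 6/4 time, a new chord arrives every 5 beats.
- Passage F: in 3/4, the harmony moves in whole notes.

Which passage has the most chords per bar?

A: 5/5 = 1 chord/bar.
B: 3/5 = 0.6 chords/bar.
C: 5/1.5 = 10/3 chords/bar.
D: 6/2.5 = 2.4 chords/bar.
E: 6/5 = 1.2 chords/bar.
F: 3/4 = 0.75 chords/bar.
Fastest is C at 10/3 chords/bar.

Passage C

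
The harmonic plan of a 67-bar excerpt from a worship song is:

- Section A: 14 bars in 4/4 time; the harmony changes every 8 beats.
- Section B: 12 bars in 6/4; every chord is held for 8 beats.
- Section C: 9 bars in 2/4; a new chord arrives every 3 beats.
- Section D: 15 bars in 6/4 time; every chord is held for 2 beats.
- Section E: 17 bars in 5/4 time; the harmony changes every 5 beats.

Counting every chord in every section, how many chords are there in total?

A has 56 beats and chords last 8 each, so 7 chords.
B has 72 beats and chords last 8 each, so 9 chords.
C has 18 beats and chords last 3 each, so 6 chords.
D has 90 beats and chords last 2 each, so 45 chords.
E has 85 beats and chords last 5 each, so 17 chords.
Total: 7 + 9 + 6 + 45 + 17 = 84.

84 chords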